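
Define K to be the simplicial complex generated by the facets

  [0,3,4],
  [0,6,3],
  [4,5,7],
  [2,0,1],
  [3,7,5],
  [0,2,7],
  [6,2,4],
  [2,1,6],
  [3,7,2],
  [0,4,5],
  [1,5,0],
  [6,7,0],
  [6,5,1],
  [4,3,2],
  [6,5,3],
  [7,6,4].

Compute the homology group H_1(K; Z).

H_1 ≅ Z^2.

K has 8 vertices, 24 edges, 16 triangles.
rank ∂_1 = 7, rank ∂_2 = 15 ⇒ b_1 = 24 − 7 − 15 = 2; all invariant factors of ∂_2 are 1 so no torsion. So H_1 = Z^2.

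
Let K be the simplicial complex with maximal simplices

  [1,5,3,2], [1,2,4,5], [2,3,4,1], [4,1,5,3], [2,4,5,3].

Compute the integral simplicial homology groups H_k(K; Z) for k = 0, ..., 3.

Take the total order 1 < 2 < 3 < 4 < 5 on the vertex set. Then K (dimension 3) consists of the simplices:

  0-simplices (5): [1], [2], [3], [4], [5]
  1-simplices (10): [1,2], [1,3], [1,4], [1,5], [2,3], [2,4], [2,5], [3,4], [3,5], [4,5]
  2-simplices (10): [1,2,3], [1,2,4], [1,2,5], [1,3,4], [1,3,5], [1,4,5], [2,3,4], [2,3,5], [2,4,5], [3,4,5]
  3-simplices (5): [1,2,3,4], [1,2,3,5], [1,2,4,5], [1,3,4,5], [2,3,4,5]

Hence C_0 ≅ Z^5, C_1 ≅ Z^10, C_2 ≅ Z^10, C_3 ≅ Z^5.

Boundary ∂_1: C_1 → C_0 maps an edge to its endpoints' difference, ∂[p,q] = q − p. For instance
  ∂[2,4] = [4] − [2].
The resulting 5×10 matrix has rank 4, and its Smith normal form has invariant factors (1,1,1,1).

∂_2: C_2 → C_1 acts by ∂[p,q,r] = [q,r] − [p,r] + [p,q]. For instance
  ∂[1,4,5] = [4,5] − [1,5] + [1,4],
  ∂[3,4,5] = [4,5] − [3,5] + [3,4].
This gives a 10×10 integer matrix of rank 6; reducing to Smith normal form yields diagonal entries (1,1,1,1,1,1).

The boundary map ∂_3: C_3 → C_2 sends each 3-simplex σ to the alternating sum Σ_i (−1)^i (σ with its i-th vertex removed). For instance
  ∂[1,2,3,4] = [2,3,4] − [1,3,4] + [1,2,4] − [1,2,3],
  ∂[1,2,3,5] = [2,3,5] − [1,3,5] + [1,2,5] − [1,2,3].
As a 10×5 matrix over Z this has rank 4, with invariant factors (1,1,1,1).

Computing H_k = (kernel of ∂_k) / (image of ∂_{k+1}):

  H_0: rank C_0 − rank ∂_1 = 5 − 4 = 1, and the invariant factors of ∂_1 are all 1, so H_0 = Z.
  H_1: rank ker ∂_1 − rank ∂_2 = (10 − 4) − 6 = 0, and the invariant factors of ∂_2 are all 1, so H_1 = 0.
  H_2: rank ker ∂_2 − rank ∂_3 = (10 − 6) − 4 = 0, and the invariant factors of ∂_3 are all 1, so H_2 = 0.
  H_3: rank ker ∂_3 − rank ∂_4 = (5 − 4) − 0 = 1, and there is no ∂_4, so H_3 = Z.

H_0 ≅ Z,  H_1 = 0,  H_2 = 0,  H_3 ≅ Z.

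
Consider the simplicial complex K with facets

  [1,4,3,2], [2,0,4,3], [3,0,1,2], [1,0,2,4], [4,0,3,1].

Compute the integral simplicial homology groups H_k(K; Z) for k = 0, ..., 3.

H_0 ≅ Z,  H_1 = 0,  H_2 = 0,  H_3 ≅ Z.

We work with the vertex ordering 0 < 1 < 2 < 3 < 4. The simplices of K, each written with vertices in increasing order, are:

  0-simplices (5): [0], [1], [2], [3], [4]
  1-simplices (10): [0,1], [0,2], [0,3], [0,4], [1,2], [1,3], [1,4], [2,3], [2,4], [3,4]
  2-simplices (10): [0,1,2], [0,1,3], [0,1,4], [0,2,3], [0,2,4], [0,3,4], [1,2,3], [1,2,4], [1,3,4], [2,3,4]
  3-simplices (5): [0,1,2,3], [0,1,2,4], [0,1,3,4], [0,2,3,4], [1,2,3,4]

giving chain groups C_0 ≅ Z^5, C_1 ≅ Z^10, C_2 ≅ Z^10, C_3 ≅ Z^5.

∂_1: C_1 → C_0 sends each edge [p,q] (with p < q) to q − p. For instance
  ∂[0,2] = [2] − [0].
The resulting 5×10 matrix has rank 4, and its Smith normal form has invariant factors (1,1,1,1).

∂_2: C_2 → C_1 sends each 2-simplex [p,q,r] to [q,r] − [p,r] + [p,q]. For instance
  ∂[1,3,4] = [3,4] − [1,4] + [1,3],
  ∂[1,2,4] = [2,4] − [1,4] + [1,2].
As a 10×10 matrix over Z this has rank 6, with invariant factors (1,1,1,1,1,1).

Boundary ∂_3: C_3 → C_2 sends each 3-simplex σ to the alternating sum Σ_i (−1)^i (σ with its i-th vertex removed). For instance
  ∂[0,1,2,4] = [1,2,4] − [0,2,4] + [0,1,4] − [0,1,2],
  ∂[0,1,3,4] = [1,3,4] − [0,3,4] + [0,1,4] − [0,1,3].
The 10×5 boundary matrix has rank 4 and Smith normal form diag(1,1,1,1).

Now H_k = ker ∂_k / im ∂_{k+1}, so:

  H_0: rank C_0 − rank ∂_1 = 5 − 4 = 1, and the invariant factors of ∂_1 are all 1, so H_0 = Z.
  H_1: rank ker ∂_1 − rank ∂_2 = (10 − 4) − 6 = 0, and the invariant factors of ∂_2 are all 1, so H_1 = 0.
  H_2: rank ker ∂_2 − rank ∂_3 = (10 − 6) − 4 = 0, and the invariant factors of ∂_3 are all 1, so H_2 = 0.
  H_3: rank ker ∂_3 − rank ∂_4 = (5 − 4) − 0 = 1, and there is no ∂_4, so H_3 = Z.

As a check, the Euler characteristic is 5 − 10 + 10 − 5 = 0, which agrees with 1 − 0 + 0 − 1 = 0.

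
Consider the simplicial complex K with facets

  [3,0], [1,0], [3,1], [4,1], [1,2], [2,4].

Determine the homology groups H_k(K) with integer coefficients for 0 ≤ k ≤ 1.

K has 5 vertices, 6 edges.
rank ∂_0 = 0, rank ∂_1 = 4 ⇒ b_0 = 5 − 0 − 4 = 1; all invariant factors of ∂_1 are 1 so no torsion. So H_0 ≅ Z.
rank ∂_1 = 4, rank ∂_2 = 0 ⇒ b_1 = 6 − 4 − 0 = 2. So H_1 ≅ Z^2.

H_0 ≅ Z,  H_1 ≅ Z^2.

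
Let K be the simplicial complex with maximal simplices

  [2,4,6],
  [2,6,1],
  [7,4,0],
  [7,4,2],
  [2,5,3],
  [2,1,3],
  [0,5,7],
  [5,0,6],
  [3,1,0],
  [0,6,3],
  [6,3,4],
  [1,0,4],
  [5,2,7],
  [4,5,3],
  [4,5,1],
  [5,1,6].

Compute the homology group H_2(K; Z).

K has 8 vertices, 24 edges, 16 triangles.
rank ∂_2 = 15, rank ∂_3 = 0 ⇒ b_2 = 16 − 15 − 0 = 1. So H_2 = Z.

H_2 ≅ Z.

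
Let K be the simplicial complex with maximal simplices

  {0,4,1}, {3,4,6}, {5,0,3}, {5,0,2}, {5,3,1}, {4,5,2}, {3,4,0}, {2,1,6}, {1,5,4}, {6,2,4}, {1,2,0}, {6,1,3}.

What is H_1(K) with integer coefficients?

We work with the vertex ordering 0 < 1 < 2 < 3 < 4 < 5 < 6. The simplices of K, each written with vertices in increasing order, are:

  0-simplices (7): [0], [1], [2], [3], [4], [5], [6]
  1-simplices (18): [0,1], [0,2], [0,3], [0,4], [0,5], [1,2], [1,3], [1,4], [1,5], [1,6], [2,4], [2,5], [2,6], [3,4], [3,5], [3,6], [4,5], [4,6]
  2-simplices (12): [0,1,2], [0,1,4], [0,2,5], [0,3,4], [0,3,5], [1,2,6], [1,3,5], [1,3,6], [1,4,5], [2,4,5], [2,4,6], [3,4,6]

so the chain groups are C_0 ≅ Z^7, C_1 ≅ Z^18, C_2 ≅ Z^12.

The boundary map ∂_1: C_1 → C_0 maps an edge to its endpoints' difference, ∂[p,q] = q − p.
The 7×18 boundary matrix has rank 6 and Smith normal form diag(1,1,1,1,1,1).

∂_2: C_2 → C_1 maps a triangle to the signed sum of its edges. For instance
  ∂[1,3,5] = [3,5] − [1,5] + [1,3],
  ∂[2,4,6] = [4,6] − [2,6] + [2,4].
As a 18×12 matrix over Z this has rank 12, with invariant factors (1,1,1,1,1,1,1,1,1,1,1,2).

Now H_k = ker ∂_k / im ∂_{k+1}, so:

  H_1: rank ker ∂_1 − rank ∂_2 = (18 − 6) − 12 = 0, and ∂_2 has invariant factor 2 > 1, so H_1 ≅ Z/2.

(K is a triangulation of the real projective plane RP^2.)

H_1 ≅ Z/2.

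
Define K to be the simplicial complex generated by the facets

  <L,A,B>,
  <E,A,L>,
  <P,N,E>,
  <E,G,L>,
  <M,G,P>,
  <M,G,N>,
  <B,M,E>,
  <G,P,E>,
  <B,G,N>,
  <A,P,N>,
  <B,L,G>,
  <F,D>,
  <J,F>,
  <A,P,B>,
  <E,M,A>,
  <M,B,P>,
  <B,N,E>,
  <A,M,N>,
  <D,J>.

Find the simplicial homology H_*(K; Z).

Fix the vertex order A < B < D < E < F < G < J < L < M < N < P and write every simplex with vertices in increasing order. Then dim K = 2 and the simplices of K are:

  0-simplices (11): A, B, D, E, F, G, J, L, M, N, P
  1-simplices (27): AB, AE, AL, AM, AN, AP, BE, BG, BL, BM, BN, BP, DF, DJ, EG, EL, EM, EN, EP, FJ, GL, GM, GN, GP, MN, MP, NP
  2-simplices (16): ABL, ABP, AEL, AEM, AMN, ANP, BEM, BEN, BGL, BGN, BMP, EGL, EGP, ENP, GMN, GMP

so the chain groups are C_0 ≅ Z^11, C_1 ≅ Z^27, C_2 ≅ Z^16.

∂_1: C_1 → C_0 sends each edge [p,q] (with p < q) to q − p. For instance
  ∂EM = M − E.
The resulting 11×27 matrix has rank 9, and its Smith normal form has invariant factors (1,1,1,1,1,1,1,1,1).

The boundary map ∂_2: C_2 → C_1 sends each 2-simplex [p,q,r] to [q,r] − [p,r] + [p,q]. For instance
  ∂BEM = EM − BM + BE,
  ∂ABL = BL − AL + AB.
This gives a 27×16 integer matrix of rank 15; reducing to Smith normal form yields diagonal entries (1,1,1,1,1,1,1,1,1,1,1,1,1,1,1).

Computing H_k = (kernel of ∂_k) / (image of ∂_{k+1}):

  H_0: rank C_0 − rank ∂_1 = 11 − 9 = 2, and the invariant factors of ∂_1 are all 1, so H_0 = Z^2.
  H_1: rank ker ∂_1 − rank ∂_2 = (27 − 9) − 15 = 3, and the invariant factors of ∂_2 are all 1, so H_1 = Z^3.
  H_2: rank ker ∂_2 − rank ∂_3 = (16 − 15) − 0 = 1, and there is no ∂_3, so H_2 = Z.

As a check, the Euler characteristic is 11 − 27 + 16 = 0, which agrees with 2 − 3 + 1 = 0.

H_0 ≅ Z^2,  H_1 ≅ Z^3,  H_2 ≅ Z.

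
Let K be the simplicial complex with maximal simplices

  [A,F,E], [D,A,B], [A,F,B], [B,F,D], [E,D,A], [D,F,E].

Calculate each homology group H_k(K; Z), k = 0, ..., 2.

We work with the vertex ordering A < B < D < E < F. The simplices of K, each written with vertices in increasing order, are:

  0-simplices (5): A, B, D, E, F
  1-simplices (9): AB, AD, AE, AF, BD, BF, DE, DF, EF
  2-simplices (6): ABD, ABF, ADE, AEF, BDF, DEF

so the chain groups are C_0 ≅ Z^5, C_1 ≅ Z^9, C_2 ≅ Z^6.

∂_1: C_1 → C_0 is given by ∂[p,q] = [q] − [p]. For instance
  ∂DE = E − D.
This gives a 5×9 integer matrix of rank 4; reducing to Smith normal form yields diagonal entries (1,1,1,1).

Boundary ∂_2: C_2 → C_1 acts by ∂[p,q,r] = [q,r] − [p,r] + [p,q]. For instance
  ∂ABF = BF − AF + AB,
  ∂AEF = EF − AF + AE.
As a 9×6 matrix over Z this has rank 5, with invariant factors (1,1,1,1,1).

Reading off H_k = ker ∂_k / im ∂_{k+1}:

  H_0: rank C_0 − rank ∂_1 = 5 − 4 = 1, and the invariant factors of ∂_1 are all 1, so H_0 = Z.
  H_1: rank ker ∂_1 − rank ∂_2 = (9 − 4) − 5 = 0, and the invariant factors of ∂_2 are all 1, so H_1 = 0.
  H_2: rank ker ∂_2 − rank ∂_3 = (6 − 5) − 0 = 1, and there is no ∂_3, so H_2 = Z.

As a check, the Euler characteristic is 5 − 9 + 6 = 2, which agrees with 1 − 0 + 1 = 2.
(K is a triangulation of the 2-sphere S^2.)

H_0 = Z,  H_1 = 0,  H_2 = Z.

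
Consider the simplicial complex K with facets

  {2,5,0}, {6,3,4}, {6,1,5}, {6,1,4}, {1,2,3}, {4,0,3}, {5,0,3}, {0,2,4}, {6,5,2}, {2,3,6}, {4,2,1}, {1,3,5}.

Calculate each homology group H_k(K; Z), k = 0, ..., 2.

Fix the vertex order 0 < 1 < 2 < 3 < 4 < 5 < 6 and write every simplex with vertices in increasing order. Then dim K = 2 and the simplices of K are:

  0-simplices (7): [0], [1], [2], [3], [4], [5], [6]
  1-simplices (18): [0,2], [0,3], [0,4], [0,5], [1,2], [1,3], [1,4], [1,5], [1,6], [2,3], [2,4], [2,5], [2,6], [3,4], [3,5], [3,6], [4,6], [5,6]
  2-simplices (12): [0,2,4], [0,2,5], [0,3,4], [0,3,5], [1,2,3], [1,2,4], [1,3,5], [1,4,6], [1,5,6], [2,3,6], [2,5,6], [3,4,6]

giving chain groups C_0 ≅ Z^7, C_1 ≅ Z^18, C_2 ≅ Z^12.

Boundary ∂_1: C_1 → C_0 maps an edge to its endpoints' difference, ∂[p,q] = q − p.
The 7×18 boundary matrix has rank 6 and Smith normal form diag(1,1,1,1,1,1).

Boundary ∂_2: C_2 → C_1 maps a triangle to the signed sum of its edges. For instance
  ∂[1,3,5] = [3,5] − [1,5] + [1,3],
  ∂[3,4,6] = [4,6] − [3,6] + [3,4].
As a 18×12 matrix over Z this has rank 12, with invariant factors (1,1,1,1,1,1,1,1,1,1,1,2).

From H_k ≅ ker(∂_k) / im(∂_{k+1}) we obtain:

  H_0: rank C_0 − rank ∂_1 = 7 − 6 = 1, and the invariant factors of ∂_1 are all 1, so H_0 = Z.
  H_1: rank ker ∂_1 − rank ∂_2 = (18 − 6) − 12 = 0, and ∂_2 has invariant factor 2 > 1, so H_1 = Z/2.
  H_2: rank ker ∂_2 − rank ∂_3 = (12 − 12) − 0 = 0, and there is no ∂_3, so H_2 = 0.

As a check, the Euler characteristic is 7 − 18 + 12 = 1, which agrees with 1 − 0 + 0 = 1.

H_0 ≅ Z,  H_1 ≅ Z/2,  H_2 = 0.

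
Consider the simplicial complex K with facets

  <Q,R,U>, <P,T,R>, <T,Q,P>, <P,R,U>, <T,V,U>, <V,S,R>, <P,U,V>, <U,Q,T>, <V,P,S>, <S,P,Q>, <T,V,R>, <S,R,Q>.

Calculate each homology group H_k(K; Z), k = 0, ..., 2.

Order the vertices as P < Q < R < S < T < U < V. Listing each simplex with vertices in this order, K has dimension 2 with simplices:

  0-simplices (7): P, Q, R, S, T, U, V
  1-simplices (18): PQ, PR, PS, PT, PU, PV, QR, QS, QT, QU, RS, RT, RU, RV, SV, TU, TV, UV
  2-simplices (12): PQS, PQT, PRT, PRU, PSV, PUV, QRS, QRU, QTU, RSV, RTV, TUV

giving chain groups C_0 ≅ Z^7, C_1 ≅ Z^18, C_2 ≅ Z^12.

Boundary ∂_1: C_1 → C_0 sends each edge [p,q] (with p < q) to q − p. For instance
  ∂RS = S − R.
The resulting 7×18 matrix has rank 6, and its Smith normal form has invariant factors (1,1,1,1,1,1).

∂_2: C_2 → C_1 maps a triangle to the signed sum of its edges. For instance
  ∂TUV = UV − TV + TU,
  ∂PUV = UV − PV + PU.
This gives a 18×12 integer matrix of rank 12; reducing to Smith normal form yields diagonal entries (1,1,1,1,1,1,1,1,1,1,1,2).

From H_k ≅ ker(∂_k) / im(∂_{k+1}) we obtain:

  H_0: rank C_0 − rank ∂_1 = 7 − 6 = 1, and the invariant factors of ∂_1 are all 1, so H_0 ≅ Z.
  H_1: rank ker ∂_1 − rank ∂_2 = (18 − 6) − 12 = 0, and ∂_2 has invariant factor 2 > 1, so H_1 ≅ Z/2.
  H_2: rank ker ∂_2 − rank ∂_3 = (12 − 12) − 0 = 0, and there is no ∂_3, so H_2 ≅ 0.

(K is a triangulation of the real projective plane RP^2.)

H_0 ≅ Z,  H_1 ≅ Z/2,  H_2 = 0.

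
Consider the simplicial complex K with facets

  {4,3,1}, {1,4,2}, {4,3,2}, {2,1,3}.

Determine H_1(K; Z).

H_1 ≅ 0.

K has 4 vertices, 6 edges, 4 triangles.
rank ∂_1 = 3, rank ∂_2 = 3 ⇒ b_1 = 6 − 3 − 3 = 0; all invariant factors of ∂_2 are 1 so no torsion. So H_1 ≅ 0.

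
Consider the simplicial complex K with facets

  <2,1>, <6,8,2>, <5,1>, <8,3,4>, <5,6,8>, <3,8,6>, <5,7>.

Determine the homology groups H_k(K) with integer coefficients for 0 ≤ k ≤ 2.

H_0 = Z,  H_1 = Z,  H_2 = 0.

We work with the vertex ordering 1 < 2 < 3 < 4 < 5 < 6 < 7 < 8. The simplices of K, each written with vertices in increasing order, are:

  0-simplices (8): [1], [2], [3], [4], [5], [6], [7], [8]
  1-simplices (12): [1,2], [1,5], [2,6], [2,8], [3,4], [3,6], [3,8], [4,8], [5,6], [5,7], [5,8], [6,8]
  2-simplices (4): [2,6,8], [3,4,8], [3,6,8], [5,6,8]

Hence C_0 ≅ Z^8, C_1 ≅ Z^12, C_2 ≅ Z^4.

Boundary ∂_1: C_1 → C_0 sends each edge [p,q] (with p < q) to q − p. For instance
  ∂[5,8] = [8] − [5].
This gives a 8×12 integer matrix of rank 7; reducing to Smith normal form yields diagonal entries (1,1,1,1,1,1,1).

Boundary ∂_2: C_2 → C_1 acts by ∂[p,q,r] = [q,r] − [p,r] + [p,q]. For instance
  ∂[3,4,8] = [4,8] − [3,8] + [3,4],
  ∂[2,6,8] = [6,8] − [2,8] + [2,6].
The 12×4 boundary matrix has rank 4 and Smith normal form diag(1,1,1,1).

Now H_k = ker ∂_k / im ∂_{k+1}, so:

  H_0: rank C_0 − rank ∂_1 = 8 − 7 = 1, and the invariant factors of ∂_1 are all 1, so H_0 ≅ Z.
  H_1: rank ker ∂_1 − rank ∂_2 = (12 − 7) − 4 = 1, and the invariant factors of ∂_2 are all 1, so H_1 ≅ Z.
  H_2: rank ker ∂_2 − rank ∂_3 = (4 − 4) − 0 = 0, and there is no ∂_3, so H_2 ≅ 0.

As a check, the Euler characteristic is 8 − 12 + 4 = 0, which agrees with 1 − 1 + 0 = 0.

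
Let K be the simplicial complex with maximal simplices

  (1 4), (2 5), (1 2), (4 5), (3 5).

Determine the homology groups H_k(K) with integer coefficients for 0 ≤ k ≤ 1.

Take the total order 1 < 2 < 3 < 4 < 5 on the vertex set. Then K (dimension 1) consists of the simplices:

  0-simplices (5): [1], [2], [3], [4], [5]
  1-simplices (5): [1,2], [1,4], [2,5], [3,5], [4,5]

giving chain groups C_0 ≅ Z^5, C_1 ≅ Z^5.

The boundary map ∂_1: C_1 → C_0 maps an edge to its endpoints' difference, ∂[p,q] = q − p.
The 5×5 boundary matrix has rank 4 and Smith normal form diag(1,1,1,1).

Computing H_k = (kernel of ∂_k) / (image of ∂_{k+1}):

  H_0: rank C_0 − rank ∂_1 = 5 − 4 = 1, and the invariant factors of ∂_1 are all 1, so H_0 = Z.
  H_1: rank ker ∂_1 − rank ∂_2 = (5 − 4) − 0 = 1, and there is no ∂_2, so H_1 = Z.

As a check, the Euler characteristic is 5 − 5 = 0, which agrees with 1 − 1 = 0.

H_0 = Z,  H_1 = Z.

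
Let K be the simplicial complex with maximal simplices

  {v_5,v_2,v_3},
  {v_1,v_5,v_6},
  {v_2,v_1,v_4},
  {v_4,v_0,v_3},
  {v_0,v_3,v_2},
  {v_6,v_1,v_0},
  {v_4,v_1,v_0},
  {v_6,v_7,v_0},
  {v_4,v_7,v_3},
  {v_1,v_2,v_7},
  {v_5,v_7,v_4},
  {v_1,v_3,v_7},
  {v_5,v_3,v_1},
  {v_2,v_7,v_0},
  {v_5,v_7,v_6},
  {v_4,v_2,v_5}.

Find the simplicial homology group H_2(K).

H_2 = Z.

Order the vertices as v_0 < v_1 < v_2 < v_3 < v_4 < v_5 < v_6 < v_7. Listing each simplex with vertices in this order, K has dimension 2 with simplices:

  0-simplices (8): [v_0], [v_1], [v_2], [v_3], [v_4], [v_5], [v_6], [v_7]
  1-simplices (24): (24 of them)
  2-simplices (16): (16 of them)

Hence C_0 ≅ Z^8, C_1 ≅ Z^24, C_2 ≅ Z^16.

The boundary map ∂_1: C_1 → C_0 sends each edge [p,q] (with p < q) to q − p.
The resulting 8×24 matrix has rank 7, and its Smith normal form has invariant factors (1,1,1,1,1,1,1).

Boundary ∂_2: C_2 → C_1 maps a triangle to the signed sum of its edges. For instance
  ∂[v_1,v_3,v_5] = [v_3,v_5] − [v_1,v_5] + [v_1,v_3],
  ∂[v_0,v_1,v_6] = [v_1,v_6] − [v_0,v_6] + [v_0,v_1].
The 24×16 boundary matrix has rank 15 and Smith normal form diag(1,1,1,1,1,1,1,1,1,1,1,1,1,1,1).

Computing H_k = (kernel of ∂_k) / (image of ∂_{k+1}):

  H_2: rank ker ∂_2 − rank ∂_3 = (16 − 15) − 0 = 1, and there is no ∂_3, so H_2 = Z.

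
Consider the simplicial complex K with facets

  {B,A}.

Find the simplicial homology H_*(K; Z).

H_0 = Z,  H_1 = 0.

We work with the vertex ordering A < B. The simplices of K, each written with vertices in increasing order, are:

  0-simplices (2): A, B
  1-simplices (1): AB

giving chain groups C_0 ≅ Z^2, C_1 ≅ Z^1.

The boundary map ∂_1: C_1 → C_0 sends each edge [p,q] (with p < q) to q − p.
The resulting 2×1 matrix has rank 1, and its Smith normal form has invariant factors (1).

Computing H_k = (kernel of ∂_k) / (image of ∂_{k+1}):

  H_0: rank C_0 − rank ∂_1 = 2 − 1 = 1, and the invariant factors of ∂_1 are all 1, so H_0 = Z.
  H_1: rank ker ∂_1 − rank ∂_2 = (1 − 1) − 0 = 0, and there is no ∂_2, so H_1 = 0.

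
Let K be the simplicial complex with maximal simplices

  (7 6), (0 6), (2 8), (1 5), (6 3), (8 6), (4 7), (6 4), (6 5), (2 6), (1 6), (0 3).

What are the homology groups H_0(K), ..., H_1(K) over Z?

Fix the vertex order 0 < 1 < 2 < 3 < 4 < 5 < 6 < 7 < 8 and write every simplex with vertices in increasing order. Then dim K = 1 and the simplices of K are:

  0-simplices (9): [0], [1], [2], [3], [4], [5], [6], [7], [8]
  1-simplices (12): [0,3], [0,6], [1,5], [1,6], [2,6], [2,8], [3,6], [4,6], [4,7], [5,6], [6,7], [6,8]

giving chain groups C_0 ≅ Z^9, C_1 ≅ Z^12.

∂_1: C_1 → C_0 is given by ∂[p,q] = [q] − [p]. For instance
  ∂[4,7] = [7] − [4].
This gives a 9×12 integer matrix of rank 8; reducing to Smith normal form yields diagonal entries (1,1,1,1,1,1,1,1).

Now H_k = ker ∂_k / im ∂_{k+1}, so:

  H_0: rank C_0 − rank ∂_1 = 9 − 8 = 1, and the invariant factors of ∂_1 are all 1, so H_0 ≅ Z.
  H_1: rank ker ∂_1 − rank ∂_2 = (12 − 8) − 0 = 4, and there is no ∂_2, so H_1 ≅ Z^4.

H_0 = Z,  H_1 = Z^4.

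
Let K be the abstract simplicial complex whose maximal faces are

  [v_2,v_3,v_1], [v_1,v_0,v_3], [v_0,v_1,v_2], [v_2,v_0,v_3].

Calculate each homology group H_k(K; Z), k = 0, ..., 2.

Order the vertices as v_0 < v_1 < v_2 < v_3. Listing each simplex with vertices in this order, K has dimension 2 with simplices:

  0-simplices (4): [v_0], [v_1], [v_2], [v_3]
  1-simplices (6): [v_0,v_1], [v_0,v_2], [v_0,v_3], [v_1,v_2], [v_1,v_3], [v_2,v_3]
  2-simplices (4): [v_0,v_1,v_2], [v_0,v_1,v_3], [v_0,v_2,v_3], [v_1,v_2,v_3]

giving chain groups C_0 ≅ Z^4, C_1 ≅ Z^6, C_2 ≅ Z^4.

The boundary map ∂_1: C_1 → C_0 is given by ∂[p,q] = [q] − [p].
This gives a 4×6 integer matrix of rank 3; reducing to Smith normal form yields diagonal entries (1,1,1).

The boundary map ∂_2: C_2 → C_1 sends each 2-simplex [p,q,r] to [q,r] − [p,r] + [p,q]. For instance
  ∂[v_0,v_1,v_2] = [v_1,v_2] − [v_0,v_2] + [v_0,v_1],
  ∂[v_0,v_1,v_3] = [v_1,v_3] − [v_0,v_3] + [v_0,v_1].
This gives a 6×4 integer matrix of rank 3; reducing to Smith normal form yields diagonal entries (1,1,1).

Computing H_k = (kernel of ∂_k) / (image of ∂_{k+1}):

  H_0: rank C_0 − rank ∂_1 = 4 − 3 = 1, and the invariant factors of ∂_1 are all 1, so H_0 ≅ Z.
  H_1: rank ker ∂_1 − rank ∂_2 = (6 − 3) − 3 = 0, and the invariant factors of ∂_2 are all 1, so H_1 ≅ 0.
  H_2: rank ker ∂_2 − rank ∂_3 = (4 − 3) − 0 = 1, and there is no ∂_3, so H_2 ≅ Z.

H_0 = Z,  H_1 = 0,  H_2 = Z.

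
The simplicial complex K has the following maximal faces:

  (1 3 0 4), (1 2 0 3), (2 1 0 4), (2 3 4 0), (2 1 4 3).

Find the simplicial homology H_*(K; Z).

Fix the vertex order 0 < 1 < 2 < 3 < 4 and write every simplex with vertices in increasing order. Then dim K = 3 and the simplices of K are:

  0-simplices (5): [0], [1], [2], [3], [4]
  1-simplices (10): [0,1], [0,2], [0,3], [0,4], [1,2], [1,3], [1,4], [2,3], [2,4], [3,4]
  2-simplices (10): [0,1,2], [0,1,3], [0,1,4], [0,2,3], [0,2,4], [0,3,4], [1,2,3], [1,2,4], [1,3,4], [2,3,4]
  3-simplices (5): [0,1,2,3], [0,1,2,4], [0,1,3,4], [0,2,3,4], [1,2,3,4]

so the chain groups are C_0 ≅ Z^5, C_1 ≅ Z^10, C_2 ≅ Z^10, C_3 ≅ Z^5.

The boundary map ∂_1: C_1 → C_0 is given by ∂[p,q] = [q] − [p]. For instance
  ∂[1,3] = [3] − [1].
The 5×10 boundary matrix has rank 4 and Smith normal form diag(1,1,1,1).

The boundary map ∂_2: C_2 → C_1 acts by ∂[p,q,r] = [q,r] − [p,r] + [p,q]. For instance
  ∂[0,1,2] = [1,2] − [0,2] + [0,1],
  ∂[0,2,4] = [2,4] − [0,4] + [0,2].
The resulting 10×10 matrix has rank 6, and its Smith normal form has invariant factors (1,1,1,1,1,1).

Boundary ∂_3: C_3 → C_2 sends each 3-simplex σ to the alternating sum Σ_i (−1)^i (σ with its i-th vertex removed). For instance
  ∂[0,1,2,4] = [1,2,4] − [0,2,4] + [0,1,4] − [0,1,2],
  ∂[0,1,3,4] = [1,3,4] − [0,3,4] + [0,1,4] − [0,1,3].
The 10×5 boundary matrix has rank 4 and Smith normal form diag(1,1,1,1).

From H_k ≅ ker(∂_k) / im(∂_{k+1}) we obtain:

  H_0: rank C_0 − rank ∂_1 = 5 − 4 = 1, and the invariant factors of ∂_1 are all 1, so H_0 = Z.
  H_1: rank ker ∂_1 − rank ∂_2 = (10 − 4) − 6 = 0, and the invariant factors of ∂_2 are all 1, so H_1 = 0.
  H_2: rank ker ∂_2 − rank ∂_3 = (10 − 6) − 4 = 0, and the invariant factors of ∂_3 are all 1, so H_2 = 0.
  H_3: rank ker ∂_3 − rank ∂_4 = (5 − 4) − 0 = 1, and there is no ∂_4, so H_3 = Z.

As a check, the Euler characteristic is 5 − 10 + 10 − 5 = 0, which agrees with 1 − 0 + 0 − 1 = 0.

H_0 = Z,  H_1 = 0,  H_2 = 0,  H_3 = Z.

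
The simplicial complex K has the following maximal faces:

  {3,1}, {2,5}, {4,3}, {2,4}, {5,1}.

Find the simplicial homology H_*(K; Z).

H_0 ≅ Z,  H_1 ≅ Z.

K has 5 vertices, 5 edges.
rank ∂_0 = 0, rank ∂_1 = 4 ⇒ b_0 = 5 − 0 − 4 = 1; all invariant factors of ∂_1 are 1 so no torsion. So H_0 = Z.
rank ∂_1 = 4, rank ∂_2 = 0 ⇒ b_1 = 5 − 4 − 0 = 1. So H_1 = Z.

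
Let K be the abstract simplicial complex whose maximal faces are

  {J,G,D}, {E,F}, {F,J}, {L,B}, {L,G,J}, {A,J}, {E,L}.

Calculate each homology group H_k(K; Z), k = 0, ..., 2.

H_0 ≅ Z,  H_1 ≅ Z,  H_2 = 0.

Order the vertices as A < B < D < E < F < G < J < L. Listing each simplex with vertices in this order, K has dimension 2 with simplices:

  0-simplices (8): A, B, D, E, F, G, J, L
  1-simplices (10): AJ, BL, DG, DJ, EF, EL, FJ, GJ, GL, JL
  2-simplices (2): DGJ, GJL

so the chain groups are C_0 ≅ Z^8, C_1 ≅ Z^10, C_2 ≅ Z^2.

Boundary ∂_1: C_1 → C_0 maps an edge to its endpoints' difference, ∂[p,q] = q − p. For instance
  ∂EF = F − E.
The 8×10 boundary matrix has rank 7 and Smith normal form diag(1,1,1,1,1,1,1).

∂_2: C_2 → C_1 sends each 2-simplex [p,q,r] to [q,r] − [p,r] + [p,q]. For instance
  ∂GJL = JL − GL + GJ,
  ∂DGJ = GJ − DJ + DG.
As a 10×2 matrix over Z this has rank 2, with invariant factors (1,1).

Reading off H_k = ker ∂_k / im ∂_{k+1}:

  H_0: rank C_0 − rank ∂_1 = 8 − 7 = 1, and the invariant factors of ∂_1 are all 1, so H_0 = Z.
  H_1: rank ker ∂_1 − rank ∂_2 = (10 − 7) − 2 = 1, and the invariant factors of ∂_2 are all 1, so H_1 = Z.
  H_2: rank ker ∂_2 − rank ∂_3 = (2 − 2) − 0 = 0, and there is no ∂_3, so H_2 = 0.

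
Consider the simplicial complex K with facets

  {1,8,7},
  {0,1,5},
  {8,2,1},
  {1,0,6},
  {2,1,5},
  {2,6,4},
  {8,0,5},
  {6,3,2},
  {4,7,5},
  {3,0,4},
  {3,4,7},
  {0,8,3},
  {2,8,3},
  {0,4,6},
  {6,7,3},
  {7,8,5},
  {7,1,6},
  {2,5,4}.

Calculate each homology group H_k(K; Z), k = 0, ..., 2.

H_0 ≅ Z,  H_1 ≅ Z ⊕ Z/2,  H_2 = 0.

Order the vertices as 0 < 1 < 2 < 3 < 4 < 5 < 6 < 7 < 8. Listing each simplex with vertices in this order, K has dimension 2 with simplices:

  0-simplices (9): [0], [1], [2], [3], [4], [5], [6], [7], [8]
  1-simplices (27): (27 of them)
  2-simplices (18): [0,1,5], [0,1,6], [0,3,4], [0,3,8], [0,4,6], [0,5,8], [1,2,5], [1,2,8], [1,6,7], [1,7,8], [2,3,6], [2,3,8], [2,4,5], [2,4,6], [3,4,7], [3,6,7], [4,5,7], [5,7,8]

Hence C_0 ≅ Z^9, C_1 ≅ Z^27, C_2 ≅ Z^18.

Boundary ∂_1: C_1 → C_0 sends each edge [p,q] (with p < q) to q − p. For instance
  ∂[0,1] = [1] − [0].
The 9×27 boundary matrix has rank 8 and Smith normal form diag(1,1,1,1,1,1,1,1).

Boundary ∂_2: C_2 → C_1 sends each 2-simplex [p,q,r] to [q,r] − [p,r] + [p,q]. For instance
  ∂[1,2,8] = [2,8] − [1,8] + [1,2],
  ∂[2,3,8] = [3,8] − [2,8] + [2,3].
The resulting 27×18 matrix has rank 18, and its Smith normal form has invariant factors (1,1,1,1,1,1,1,1,1,1,1,1,1,1,1,1,1,2).

Now H_k = ker ∂_k / im ∂_{k+1}, so:

  H_0: rank C_0 − rank ∂_1 = 9 − 8 = 1, and the invariant factors of ∂_1 are all 1, so H_0 = Z.
  H_1: rank ker ∂_1 − rank ∂_2 = (27 − 8) − 18 = 1, and ∂_2 has invariant factor 2 > 1, so H_1 = Z ⊕ Z/2.
  H_2: rank ker ∂_2 − rank ∂_3 = (18 − 18) − 0 = 0, and there is no ∂_3, so H_2 = 0.

As a check, the Euler characteristic is 9 − 27 + 18 = 0, which agrees with 1 − 1 + 0 = 0.
(K is a triangulation of the Klein bottle.)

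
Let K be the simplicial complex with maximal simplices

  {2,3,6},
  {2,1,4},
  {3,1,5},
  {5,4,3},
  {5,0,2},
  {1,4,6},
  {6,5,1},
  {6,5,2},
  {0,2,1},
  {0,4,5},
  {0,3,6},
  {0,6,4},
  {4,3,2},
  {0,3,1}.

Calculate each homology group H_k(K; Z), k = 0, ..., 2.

Fix the vertex order 0 < 1 < 2 < 3 < 4 < 5 < 6 and write every simplex with vertices in increasing order. Then dim K = 2 and the simplices of K are:

  0-simplices (7): [0], [1], [2], [3], [4], [5], [6]
  1-simplices (21): [0,1], [0,2], [0,3], [0,4], [0,5], [0,6], [1,2], [1,3], [1,4], [1,5], [1,6], [2,3], [2,4], [2,5], [2,6], [3,4], [3,5], [3,6], [4,5], [4,6], [5,6]
  2-simplices (14): [0,1,2], [0,1,3], [0,2,5], [0,3,6], [0,4,5], [0,4,6], [1,2,4], [1,3,5], [1,4,6], [1,5,6], [2,3,4], [2,3,6], [2,5,6], [3,4,5]

so the chain groups are C_0 ≅ Z^7, C_1 ≅ Z^21, C_2 ≅ Z^14.

∂_1: C_1 → C_0 is given by ∂[p,q] = [q] − [p]. For instance
  ∂[3,5] = [5] − [3].
The 7×21 boundary matrix has rank 6 and Smith normal form diag(1,1,1,1,1,1).

Boundary ∂_2: C_2 → C_1 sends each 2-simplex [p,q,r] to [q,r] − [p,r] + [p,q]. For instance
  ∂[0,4,6] = [4,6] − [0,6] + [0,4],
  ∂[2,3,6] = [3,6] − [2,6] + [2,3].
This gives a 21×14 integer matrix of rank 13; reducing to Smith normal form yields diagonal entries (1,1,1,1,1,1,1,1,1,1,1,1,1).

Computing H_k = (kernel of ∂_k) / (image of ∂_{k+1}):

  H_0: rank C_0 − rank ∂_1 = 7 − 6 = 1, and the invariant factors of ∂_1 are all 1, so H_0 ≅ Z.
  H_1: rank ker ∂_1 − rank ∂_2 = (21 − 6) − 13 = 2, and the invariant factors of ∂_2 are all 1, so H_1 ≅ Z^2.
  H_2: rank ker ∂_2 − rank ∂_3 = (14 − 13) − 0 = 1, and there is no ∂_3, so H_2 ≅ Z.

(K is a triangulation of the torus T^2.)

H_0 = Z,  H_1 = Z^2,  H_2 = Z.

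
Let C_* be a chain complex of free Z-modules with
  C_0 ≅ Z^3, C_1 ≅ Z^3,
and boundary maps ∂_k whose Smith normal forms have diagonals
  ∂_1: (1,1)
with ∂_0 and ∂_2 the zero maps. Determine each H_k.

H_0: b_0 = 3 − 0 − 2 = 1; torsion from ∂_1 factors > 1: none. So H_0 = Z.
H_1: b_1 = 3 − 2 − 0 = 1; torsion from ∂_2 factors > 1: none. So H_1 = Z.

H_0 = Z,  H_1 = Z.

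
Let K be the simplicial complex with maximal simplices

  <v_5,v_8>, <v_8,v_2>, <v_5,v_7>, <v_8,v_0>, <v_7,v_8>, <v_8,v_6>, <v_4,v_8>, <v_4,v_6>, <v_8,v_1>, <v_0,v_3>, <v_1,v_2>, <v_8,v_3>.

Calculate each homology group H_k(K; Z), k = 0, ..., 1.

H_0 ≅ Z,  H_1 ≅ Z^4.

Take the total order v_0 < v_1 < v_2 < v_3 < v_4 < v_5 < v_6 < v_7 < v_8 on the vertex set. Then K (dimension 1) consists of the simplices:

  0-simplices (9): [v_0], [v_1], [v_2], [v_3], [v_4], [v_5], [v_6], [v_7], [v_8]
  1-simplices (12): [v_0,v_3], [v_0,v_8], [v_1,v_2], [v_1,v_8], [v_2,v_8], [v_3,v_8], [v_4,v_6], [v_4,v_8], [v_5,v_7], [v_5,v_8], [v_6,v_8], [v_7,v_8]

so the chain groups are C_0 ≅ Z^9, C_1 ≅ Z^12.

Boundary ∂_1: C_1 → C_0 sends each edge [p,q] (with p < q) to q − p. For instance
  ∂[v_0,v_3] = [v_3] − [v_0].
The resulting 9×12 matrix has rank 8, and its Smith normal form has invariant factors (1,1,1,1,1,1,1,1).

Computing H_k = (kernel of ∂_k) / (image of ∂_{k+1}):

  H_0: rank C_0 − rank ∂_1 = 9 − 8 = 1, and the invariant factors of ∂_1 are all 1, so H_0 ≅ Z.
  H_1: rank ker ∂_1 − rank ∂_2 = (12 − 8) − 0 = 4, and there is no ∂_2, so H_1 ≅ Z^4.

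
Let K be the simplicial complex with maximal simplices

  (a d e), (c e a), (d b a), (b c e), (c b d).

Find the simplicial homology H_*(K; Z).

Fix the vertex order a < b < c < d < e and write every simplex with vertices in increasing order. Then dim K = 2 and the simplices of K are:

  0-simplices (5): a, b, c, d, e
  1-simplices (10): ab, ac, ad, ae, bc, bd, be, cd, ce, de
  2-simplices (5): abd, ace, ade, bcd, bce

giving chain groups C_0 ≅ Z^5, C_1 ≅ Z^10, C_2 ≅ Z^5.

∂_1: C_1 → C_0 sends each edge [p,q] (with p < q) to q − p. For instance
  ∂de = e − d.
The 5×10 boundary matrix has rank 4 and Smith normal form diag(1,1,1,1).

∂_2: C_2 → C_1 maps a triangle to the signed sum of its edges. For instance
  ∂bce = ce − be + bc,
  ∂bcd = cd − bd + bc.
The resulting 10×5 matrix has rank 5, and its Smith normal form has invariant factors (1,1,1,1,1).

Now H_k = ker ∂_k / im ∂_{k+1}, so:

  H_0: rank C_0 − rank ∂_1 = 5 − 4 = 1, and the invariant factors of ∂_1 are all 1, so H_0 ≅ Z.
  H_1: rank ker ∂_1 − rank ∂_2 = (10 − 4) − 5 = 1, and the invariant factors of ∂_2 are all 1, so H_1 ≅ Z.
  H_2: rank ker ∂_2 − rank ∂_3 = (5 − 5) − 0 = 0, and there is no ∂_3, so H_2 ≅ 0.

As a check, the Euler characteristic is 5 − 10 + 5 = 0, which agrees with 1 − 1 + 0 = 0.
(K is a triangulation of the Möbius band.)

H_0 ≅ Z,  H_1 ≅ Z,  H_2 = 0.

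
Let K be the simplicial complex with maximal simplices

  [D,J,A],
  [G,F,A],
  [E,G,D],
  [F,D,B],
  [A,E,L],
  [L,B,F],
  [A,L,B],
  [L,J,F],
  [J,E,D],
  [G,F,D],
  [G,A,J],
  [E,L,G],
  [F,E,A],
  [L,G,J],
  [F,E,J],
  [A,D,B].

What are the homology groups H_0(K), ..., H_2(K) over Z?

H_0 = Z,  H_1 = Z^2,  H_2 = Z.

Fix the vertex order A < B < D < E < F < G < J < L and write every simplex with vertices in increasing order. Then dim K = 2 and the simplices of K are:

  0-simplices (8): A, B, D, E, F, G, J, L
  1-simplices (24): AB, AD, AE, AF, AG, AJ, AL, BD, BF, BL, DE, DF, DG, DJ, EF, EG, EJ, EL, FG, FJ, FL, GJ, GL, JL
  2-simplices (16): ABD, ABL, ADJ, AEF, AEL, AFG, AGJ, BDF, BFL, DEG, DEJ, DFG, EFJ, EGL, FJL, GJL

Hence C_0 ≅ Z^8, C_1 ≅ Z^24, C_2 ≅ Z^16.

Boundary ∂_1: C_1 → C_0 is given by ∂[p,q] = [q] − [p].
As a 8×24 matrix over Z this has rank 7, with invariant factors (1,1,1,1,1,1,1).

Boundary ∂_2: C_2 → C_1 acts by ∂[p,q,r] = [q,r] − [p,r] + [p,q]. For instance
  ∂GJL = JL − GL + GJ,
  ∂AEL = EL − AL + AE.
This gives a 24×16 integer matrix of rank 15; reducing to Smith normal form yields diagonal entries (1,1,1,1,1,1,1,1,1,1,1,1,1,1,1).

Computing H_k = (kernel of ∂_k) / (image of ∂_{k+1}):

  H_0: rank C_0 − rank ∂_1 = 8 − 7 = 1, and the invariant factors of ∂_1 are all 1, so H_0 ≅ Z.
  H_1: rank ker ∂_1 − rank ∂_2 = (24 − 7) − 15 = 2, and the invariant factors of ∂_2 are all 1, so H_1 ≅ Z^2.
  H_2: rank ker ∂_2 − rank ∂_3 = (16 − 15) − 0 = 1, and there is no ∂_3, so H_2 ≅ Z.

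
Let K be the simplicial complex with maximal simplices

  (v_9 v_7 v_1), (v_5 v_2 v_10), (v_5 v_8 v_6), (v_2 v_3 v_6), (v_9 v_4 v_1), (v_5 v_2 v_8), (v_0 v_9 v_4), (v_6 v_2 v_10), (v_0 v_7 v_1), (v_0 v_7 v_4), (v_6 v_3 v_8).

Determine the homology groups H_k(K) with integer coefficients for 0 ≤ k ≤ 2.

Take the total order v_0 < v_1 < v_2 < v_3 < v_4 < v_5 < v_6 < v_7 < v_8 < v_9 < v_10 on the vertex set. Then K (dimension 2) consists of the simplices:

  0-simplices (11): [v_0], [v_1], [v_2], [v_3], [v_4], [v_5], [v_6], [v_7], [v_8], [v_9], [v_10]
  1-simplices (22): (22 of them)
  2-simplices (11): (11 of them)

so the chain groups are C_0 ≅ Z^11, C_1 ≅ Z^22, C_2 ≅ Z^11.

Boundary ∂_1: C_1 → C_0 is given by ∂[p,q] = [q] − [p]. For instance
  ∂[v_0,v_4] = [v_4] − [v_0].
This gives a 11×22 integer matrix of rank 9; reducing to Smith normal form yields diagonal entries (1,1,1,1,1,1,1,1,1).

∂_2: C_2 → C_1 acts by ∂[p,q,r] = [q,r] − [p,r] + [p,q]. For instance
  ∂[v_0,v_1,v_7] = [v_1,v_7] − [v_0,v_7] + [v_0,v_1],
  ∂[v_2,v_5,v_8] = [v_5,v_8] − [v_2,v_8] + [v_2,v_5].
This gives a 22×11 integer matrix of rank 11; reducing to Smith normal form yields diagonal entries (1,1,1,1,1,1,1,1,1,1,1).

Reading off H_k = ker ∂_k / im ∂_{k+1}:

  H_0: rank C_0 − rank ∂_1 = 11 − 9 = 2, and the invariant factors of ∂_1 are all 1, so H_0 ≅ Z^2.
  H_1: rank ker ∂_1 − rank ∂_2 = (22 − 9) − 11 = 2, and the invariant factors of ∂_2 are all 1, so H_1 ≅ Z^2.
  H_2: rank ker ∂_2 − rank ∂_3 = (11 − 11) − 0 = 0, and there is no ∂_3, so H_2 ≅ 0.

H_0 ≅ Z^2,  H_1 ≅ Z^2,  H_2 = 0.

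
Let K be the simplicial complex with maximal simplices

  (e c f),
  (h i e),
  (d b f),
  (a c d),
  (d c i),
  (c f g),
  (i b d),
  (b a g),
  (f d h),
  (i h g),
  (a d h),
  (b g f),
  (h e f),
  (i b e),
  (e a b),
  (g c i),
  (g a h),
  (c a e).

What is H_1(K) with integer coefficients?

Order the vertices as a < b < c < d < e < f < g < h < i. Listing each simplex with vertices in this order, K has dimension 2 with simplices:

  0-simplices (9): a, b, c, d, e, f, g, h, i
  1-simplices (27): ab, ac, ad, ae, ag, ah, bd, be, bf, bg, bi, cd, ce, cf, cg, ci, df, dh, di, ef, eh, ei, fg, fh, gh, gi, hi
  2-simplices (18): abe, abg, acd, ace, adh, agh, bdf, bdi, bei, bfg, cdi, cef, cfg, cgi, dfh, efh, ehi, ghi

so the chain groups are C_0 ≅ Z^9, C_1 ≅ Z^27, C_2 ≅ Z^18.

Boundary ∂_1: C_1 → C_0 sends each edge [p,q] (with p < q) to q − p. For instance
  ∂ac = c − a.
As a 9×27 matrix over Z this has rank 8, with invariant factors (1,1,1,1,1,1,1,1).

∂_2: C_2 → C_1 sends each 2-simplex [p,q,r] to [q,r] − [p,r] + [p,q]. For instance
  ∂cgi = gi − ci + cg,
  ∂abe = be − ae + ab.
The 27×18 boundary matrix has rank 17 and Smith normal form diag(1,1,1,1,1,1,1,1,1,1,1,1,1,1,1,1,1).

Computing H_k = (kernel of ∂_k) / (image of ∂_{k+1}):

  H_1: rank ker ∂_1 − rank ∂_2 = (27 − 8) − 17 = 2, and the invariant factors of ∂_2 are all 1, so H_1 ≅ Z^2.

H_1 ≅ Z^2.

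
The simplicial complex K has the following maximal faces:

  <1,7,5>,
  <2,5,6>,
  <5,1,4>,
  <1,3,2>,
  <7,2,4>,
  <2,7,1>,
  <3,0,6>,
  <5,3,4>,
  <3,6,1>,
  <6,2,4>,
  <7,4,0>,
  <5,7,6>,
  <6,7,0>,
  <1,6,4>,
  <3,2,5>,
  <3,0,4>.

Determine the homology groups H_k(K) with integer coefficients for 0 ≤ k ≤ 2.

H_0 ≅ Z,  H_1 ≅ Z^2,  H_2 ≅ Z.

K has 8 vertices, 24 edges, 16 triangles.
rank ∂_0 = 0, rank ∂_1 = 7 ⇒ b_0 = 8 − 0 − 7 = 1; all invariant factors of ∂_1 are 1 so no torsion. So H_0 = Z.
rank ∂_1 = 7, rank ∂_2 = 15 ⇒ b_1 = 24 − 7 − 15 = 2; all invariant factors of ∂_2 are 1 so no torsion. So H_1 = Z^2.
rank ∂_2 = 15, rank ∂_3 = 0 ⇒ b_2 = 16 − 15 − 0 = 1. So H_2 = Z.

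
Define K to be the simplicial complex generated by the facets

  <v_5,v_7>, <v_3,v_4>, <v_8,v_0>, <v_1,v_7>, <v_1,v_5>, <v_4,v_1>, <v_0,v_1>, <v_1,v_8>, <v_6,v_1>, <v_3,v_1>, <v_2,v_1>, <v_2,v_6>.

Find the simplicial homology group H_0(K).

Fix the vertex order v_0 < v_1 < v_2 < v_3 < v_4 < v_5 < v_6 < v_7 < v_8 and write every simplex with vertices in increasing order. Then dim K = 1 and the simplices of K are:

  0-simplices (9): [v_0], [v_1], [v_2], [v_3], [v_4], [v_5], [v_6], [v_7], [v_8]
  1-simplices (12): [v_0,v_1], [v_0,v_8], [v_1,v_2], [v_1,v_3], [v_1,v_4], [v_1,v_5], [v_1,v_6], [v_1,v_7], [v_1,v_8], [v_2,v_6], [v_3,v_4], [v_5,v_7]

Hence C_0 ≅ Z^9, C_1 ≅ Z^12.

The boundary map ∂_1: C_1 → C_0 maps an edge to its endpoints' difference, ∂[p,q] = q − p. For instance
  ∂[v_1,v_8] = [v_8] − [v_1].
This gives a 9×12 integer matrix of rank 8; reducing to Smith normal form yields diagonal entries (1,1,1,1,1,1,1,1).

Reading off H_k = ker ∂_k / im ∂_{k+1}:

  H_0: rank C_0 − rank ∂_1 = 9 − 8 = 1, and the invariant factors of ∂_1 are all 1, so H_0 = Z.

(K is a triangulation of a wedge of 4 circles.)

H_0 ≅ Z.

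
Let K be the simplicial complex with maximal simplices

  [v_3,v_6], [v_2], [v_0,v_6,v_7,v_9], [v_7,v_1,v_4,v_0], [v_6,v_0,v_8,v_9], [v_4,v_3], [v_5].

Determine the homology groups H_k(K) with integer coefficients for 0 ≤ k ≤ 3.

Take the total order v_0 < v_1 < v_2 < v_3 < v_4 < v_5 < v_6 < v_7 < v_8 < v_9 on the vertex set. Then K (dimension 3) consists of the simplices:

  0-simplices (10): [v_0], [v_1], [v_2], [v_3], [v_4], [v_5], [v_6], [v_7], [v_8], [v_9]
  1-simplices (16): (16 of them)
  2-simplices (11): (11 of them)
  3-simplices (3): [v_0,v_1,v_4,v_7], [v_0,v_6,v_7,v_9], [v_0,v_6,v_8,v_9]

so the chain groups are C_0 ≅ Z^10, C_1 ≅ Z^16, C_2 ≅ Z^11, C_3 ≅ Z^3.

The boundary map ∂_1: C_1 → C_0 is given by ∂[p,q] = [q] − [p].
This gives a 10×16 integer matrix of rank 7; reducing to Smith normal form yields diagonal entries (1,1,1,1,1,1,1).

The boundary map ∂_2: C_2 → C_1 maps a triangle to the signed sum of its edges. For instance
  ∂[v_0,v_1,v_7] = [v_1,v_7] − [v_0,v_7] + [v_0,v_1],
  ∂[v_0,v_6,v_9] = [v_6,v_9] − [v_0,v_9] + [v_0,v_6].
This gives a 16×11 integer matrix of rank 8; reducing to Smith normal form yields diagonal entries (1,1,1,1,1,1,1,1).

Boundary ∂_3: C_3 → C_2 sends each 3-simplex σ to the alternating sum Σ_i (−1)^i (σ with its i-th vertex removed). For instance
  ∂[v_0,v_6,v_8,v_9] = [v_6,v_8,v_9] − [v_0,v_8,v_9] + [v_0,v_6,v_9] − [v_0,v_6,v_8],
  ∂[v_0,v_1,v_4,v_7] = [v_1,v_4,v_7] − [v_0,v_4,v_7] + [v_0,v_1,v_7] − [v_0,v_1,v_4].
The resulting 11×3 matrix has rank 3, and its Smith normal form has invariant factors (1,1,1).

Computing H_k = (kernel of ∂_k) / (image of ∂_{k+1}):

  H_0: rank C_0 − rank ∂_1 = 10 − 7 = 3, and the invariant factors of ∂_1 are all 1, so H_0 ≅ Z^3.
  H_1: rank ker ∂_1 − rank ∂_2 = (16 − 7) − 8 = 1, and the invariant factors of ∂_2 are all 1, so H_1 ≅ Z.
  H_2: rank ker ∂_2 − rank ∂_3 = (11 − 8) − 3 = 0, and the invariant factors of ∂_3 are all 1, so H_2 ≅ 0.
  H_3: rank ker ∂_3 − rank ∂_4 = (3 − 3) − 0 = 0, and there is no ∂_4, so H_3 ≅ 0.

H_0 ≅ Z^3,  H_1 ≅ Z,  H_2 = 0,  H_3 = 0.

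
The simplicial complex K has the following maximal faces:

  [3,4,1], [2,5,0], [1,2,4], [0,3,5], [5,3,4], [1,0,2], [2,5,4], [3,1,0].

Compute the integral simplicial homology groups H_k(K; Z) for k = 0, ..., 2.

H_0 ≅ Z,  H_1 = 0,  H_2 ≅ Z.

Order the vertices as 0 < 1 < 2 < 3 < 4 < 5. Listing each simplex with vertices in this order, K has dimension 2 with simplices:

  0-simplices (6): [0], [1], [2], [3], [4], [5]
  1-simplices (12): [0,1], [0,2], [0,3], [0,5], [1,2], [1,3], [1,4], [2,4], [2,5], [3,4], [3,5], [4,5]
  2-simplices (8): [0,1,2], [0,1,3], [0,2,5], [0,3,5], [1,2,4], [1,3,4], [2,4,5], [3,4,5]

giving chain groups C_0 ≅ Z^6, C_1 ≅ Z^12, C_2 ≅ Z^8.

Boundary ∂_1: C_1 → C_0 sends each edge [p,q] (with p < q) to q − p.
The 6×12 boundary matrix has rank 5 and Smith normal form diag(1,1,1,1,1).

The boundary map ∂_2: C_2 → C_1 sends each 2-simplex [p,q,r] to [q,r] − [p,r] + [p,q]. For instance
  ∂[0,2,5] = [2,5] − [0,5] + [0,2],
  ∂[0,1,3] = [1,3] − [0,3] + [0,1].
As a 12×8 matrix over Z this has rank 7, with invariant factors (1,1,1,1,1,1,1).

Now H_k = ker ∂_k / im ∂_{k+1}, so:

  H_0: rank C_0 − rank ∂_1 = 6 − 5 = 1, and the invariant factors of ∂_1 are all 1, so H_0 = Z.
  H_1: rank ker ∂_1 − rank ∂_2 = (12 − 5) − 7 = 0, and the invariant factors of ∂_2 are all 1, so H_1 = 0.
  H_2: rank ker ∂_2 − rank ∂_3 = (8 − 7) − 0 = 1, and there is no ∂_3, so H_2 = Z.

As a check, the Euler characteristic is 6 − 12 + 8 = 2, which agrees with 1 − 0 + 1 = 2.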